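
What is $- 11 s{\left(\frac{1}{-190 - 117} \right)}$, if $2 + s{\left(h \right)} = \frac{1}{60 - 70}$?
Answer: $\frac{231}{10} \approx 23.1$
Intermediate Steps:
$s{\left(h \right)} = - \frac{21}{10}$ ($s{\left(h \right)} = -2 + \frac{1}{60 - 70} = -2 + \frac{1}{-10} = -2 - \frac{1}{10} = - \frac{21}{10}$)
$- 11 s{\left(\frac{1}{-190 - 117} \right)} = \left(-11\right) \left(- \frac{21}{10}\right) = \frac{231}{10}$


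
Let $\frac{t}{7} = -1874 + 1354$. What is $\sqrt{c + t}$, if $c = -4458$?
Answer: $i \sqrt{8098} \approx 89.989 i$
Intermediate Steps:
$t = -3640$ ($t = 7 \left(-1874 + 1354\right) = 7 \left(-520\right) = -3640$)
$\sqrt{c + t} = \sqrt{-4458 - 3640} = \sqrt{-8098} = i \sqrt{8098}$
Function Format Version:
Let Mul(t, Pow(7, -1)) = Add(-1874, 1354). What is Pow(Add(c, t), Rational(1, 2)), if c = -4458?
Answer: Mul(I, Pow(8098, Rational(1, 2))) ≈ Mul(89.989, I)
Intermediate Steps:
t = -3640 (t = Mul(7, Add(-1874, 1354)) = Mul(7, -520) = -3640)
Pow(Add(c, t), Rational(1, 2)) = Pow(Add(-4458, -3640), Rational(1, 2)) = Pow(-8098, Rational(1, 2)) = Mul(I, Pow(8098, Rational(1, 2)))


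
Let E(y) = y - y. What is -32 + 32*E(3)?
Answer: -32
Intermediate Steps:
E(y) = 0
-32 + 32*E(3) = -32 + 32*0 = -32 + 0 = -32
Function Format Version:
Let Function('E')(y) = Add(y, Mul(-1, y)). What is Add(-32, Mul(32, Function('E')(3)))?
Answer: -32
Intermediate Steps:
Function('E')(y) = 0
Add(-32, Mul(32, Function('E')(3))) = Add(-32, Mul(32, 0)) = Add(-32, 0) = -32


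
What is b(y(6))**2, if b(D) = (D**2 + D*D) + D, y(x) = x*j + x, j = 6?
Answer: 12744900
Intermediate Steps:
y(x) = 7*x (y(x) = x*6 + x = 6*x + x = 7*x)
b(D) = D + 2*D**2 (b(D) = (D**2 + D**2) + D = 2*D**2 + D = D + 2*D**2)
b(y(6))**2 = ((7*6)*(1 + 2*(7*6)))**2 = (42*(1 + 2*42))**2 = (42*(1 + 84))**2 = (42*85)**2 = 3570**2 = 12744900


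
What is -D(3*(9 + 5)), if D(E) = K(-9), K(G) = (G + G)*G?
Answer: -162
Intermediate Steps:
K(G) = 2*G² (K(G) = (2*G)*G = 2*G²)
D(E) = 162 (D(E) = 2*(-9)² = 2*81 = 162)
-D(3*(9 + 5)) = -1*162 = -162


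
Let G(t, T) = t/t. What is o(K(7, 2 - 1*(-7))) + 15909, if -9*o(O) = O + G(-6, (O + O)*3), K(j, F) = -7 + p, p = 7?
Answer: 143180/9 ≈ 15909.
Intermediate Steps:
K(j, F) = 0 (K(j, F) = -7 + 7 = 0)
G(t, T) = 1
o(O) = -1/9 - O/9 (o(O) = -(O + 1)/9 = -(1 + O)/9 = -1/9 - O/9)
o(K(7, 2 - 1*(-7))) + 15909 = (-1/9 - 1/9*0) + 15909 = (-1/9 + 0) + 15909 = -1/9 + 15909 = 143180/9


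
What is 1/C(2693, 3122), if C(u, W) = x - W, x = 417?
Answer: -1/2705 ≈ -0.00036969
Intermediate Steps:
C(u, W) = 417 - W
1/C(2693, 3122) = 1/(417 - 1*3122) = 1/(417 - 3122) = 1/(-2705) = -1/2705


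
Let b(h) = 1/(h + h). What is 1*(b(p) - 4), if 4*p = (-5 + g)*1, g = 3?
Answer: -5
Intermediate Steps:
p = -½ (p = ((-5 + 3)*1)/4 = (-2*1)/4 = (¼)*(-2) = -½ ≈ -0.50000)
b(h) = 1/(2*h)
1*(b(p) - 4) = 1*(1/(2*(-½)) - 4) = 1*((½)*(-2) - 4) = 1*(-1 - 4) = 1*(-5) = -5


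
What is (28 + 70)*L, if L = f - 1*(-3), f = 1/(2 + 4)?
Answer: 931/3 ≈ 310.33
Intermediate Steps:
f = ⅙ (f = 1/6 = ⅙ ≈ 0.16667)
L = 19/6 (L = ⅙ - 1*(-3) = ⅙ + 3 = 19/6 ≈ 3.1667)
(28 + 70)*L = (28 + 70)*(19/6) = 98*(19/6) = 931/3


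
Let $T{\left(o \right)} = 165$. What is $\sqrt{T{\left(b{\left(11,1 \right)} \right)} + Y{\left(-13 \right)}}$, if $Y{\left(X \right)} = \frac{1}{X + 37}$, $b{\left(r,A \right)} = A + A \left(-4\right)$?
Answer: $\frac{\sqrt{23766}}{12} \approx 12.847$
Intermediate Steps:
$b{\left(r,A \right)} = - 3 A$ ($b{\left(r,A \right)} = A - 4 A = - 3 A$)
$Y{\left(X \right)} = \frac{1}{37 + X}$
$\sqrt{T{\left(b{\left(11,1 \right)} \right)} + Y{\left(-13 \right)}} = \sqrt{165 + \frac{1}{37 - 13}} = \sqrt{165 + \frac{1}{24}} = \sqrt{\frac{3961}{24}} = \frac{\sqrt{23766}}{12}$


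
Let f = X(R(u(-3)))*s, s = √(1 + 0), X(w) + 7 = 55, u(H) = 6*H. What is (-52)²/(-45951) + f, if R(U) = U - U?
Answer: 2202944/45951 ≈ 47.941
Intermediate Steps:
R(U) = 0
X(w) = 48 (X(w) = -7 + 55 = 48)
s = 1 (s = √1 = 1)
f = 48 (f = 48*1 = 48)
(-52)²/(-45951) + f = (-52)²/(-45951) + 48 = 2704*(-1/45951) + 48 = -2704/45951 + 48 = 2202944/45951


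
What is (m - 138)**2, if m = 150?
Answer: 144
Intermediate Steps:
(m - 138)**2 = (150 - 138)**2 = 12**2 = 144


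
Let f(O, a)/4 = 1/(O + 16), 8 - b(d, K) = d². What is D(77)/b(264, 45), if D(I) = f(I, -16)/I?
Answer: -1/124758942 ≈ -8.0155e-9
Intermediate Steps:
b(d, K) = 8 - d²
f(O, a) = 4/(16 + O) (f(O, a) = 4/(O + 16) = 4/(16 + O))
D(I) = 4/(I*(16 + I)) (D(I) = (4/(16 + I))/I = 4/(I*(16 + I)))
D(77)/b(264, 45) = (4/(77*(16 + 77)))/(8 - 1*264²) = (4*(1/77)/93)/(8 - 1*69696) = (4*(1/77)*(1/93))/(8 - 69696) = (4/7161)/(-69688) = (4/7161)*(-1/69688) = -1/124758942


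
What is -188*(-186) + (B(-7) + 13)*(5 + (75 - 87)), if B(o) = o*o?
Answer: 34534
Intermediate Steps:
B(o) = o**2
-188*(-186) + (B(-7) + 13)*(5 + (75 - 87)) = -188*(-186) + ((-7)**2 + 13)*(5 + (75 - 87)) = 34968 + (49 + 13)*(5 - 12) = 34968 + 62*(-7) = 34968 - 434 = 34534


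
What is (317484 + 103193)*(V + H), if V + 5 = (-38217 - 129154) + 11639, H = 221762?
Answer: 27775198925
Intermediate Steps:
V = -155737 (V = -5 + ((-38217 - 129154) + 11639) = -5 + (-167371 + 11639) = -5 - 155732 = -155737)
(317484 + 103193)*(V + H) = (317484 + 103193)*(-155737 + 221762) = 420677*66025 = 27775198925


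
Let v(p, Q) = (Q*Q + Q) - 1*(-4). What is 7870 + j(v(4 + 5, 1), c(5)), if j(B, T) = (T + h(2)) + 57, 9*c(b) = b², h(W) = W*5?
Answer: 71458/9 ≈ 7939.8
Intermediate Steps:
h(W) = 5*W
c(b) = b²/9
v(p, Q) = 4 + Q + Q² (v(p, Q) = (Q² + Q) + 4 = (Q + Q²) + 4 = 4 + Q + Q²)
j(B, T) = 67 + T (j(B, T) = (T + 5*2) + 57 = (T + 10) + 57 = (10 + T) + 57 = 67 + T)
7870 + j(v(4 + 5, 1), c(5)) = 7870 + (67 + (⅑)*5²) = 7870 + (67 + (⅑)*25) = 7870 + (67 + 25/9) = 7870 + 628/9 = 71458/9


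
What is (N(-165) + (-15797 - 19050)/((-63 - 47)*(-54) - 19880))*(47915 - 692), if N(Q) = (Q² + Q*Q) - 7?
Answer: 35840852918541/13940 ≈ 2.5711e+9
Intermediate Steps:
N(Q) = -7 + 2*Q² (N(Q) = (Q² + Q²) - 7 = 2*Q² - 7 = -7 + 2*Q²)
(N(-165) + (-15797 - 19050)/((-63 - 47)*(-54) - 19880))*(47915 - 692) = ((-7 + 2*(-165)²) + (-15797 - 19050)/((-63 - 47)*(-54) - 19880))*(47915 - 692) = ((-7 + 2*27225) - 34847/(-110*(-54) - 19880))*47223 = ((-7 + 54450) - 34847/(5940 - 19880))*47223 = (54443 - 34847/(-13940))*47223 = (54443 - 34847*(-1/13940))*47223 = (54443 + 34847/13940)*47223 = (758970267/13940)*47223 = 35840852918541/13940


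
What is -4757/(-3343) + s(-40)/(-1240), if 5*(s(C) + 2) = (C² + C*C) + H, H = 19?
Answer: 18765713/20726600 ≈ 0.90539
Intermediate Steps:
s(C) = 9/5 + 2*C²/5 (s(C) = -2 + ((C² + C*C) + 19)/5 = -2 + ((C² + C²) + 19)/5 = -2 + (2*C² + 19)/5 = -2 + (19 + 2*C²)/5 = -2 + (19/5 + 2*C²/5) = 9/5 + 2*C²/5)
-4757/(-3343) + s(-40)/(-1240) = -4757/(-3343) + (9/5 + (⅖)*(-40)²)/(-1240) = -4757*(-1/3343) + (9/5 + (⅖)*1600)*(-1/1240) = 4757/3343 + (9/5 + 640)*(-1/1240) = 4757/3343 + (3209/5)*(-1/1240) = 4757/3343 - 3209/6200 = 18765713/20726600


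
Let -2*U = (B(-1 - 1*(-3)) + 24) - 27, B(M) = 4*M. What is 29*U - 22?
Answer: -189/2 ≈ -94.500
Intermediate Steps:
U = -5/2 (U = -((4*(-1 - 1*(-3)) + 24) - 27)/2 = -((4*(-1 + 3) + 24) - 27)/2 = -((4*2 + 24) - 27)/2 = -((8 + 24) - 27)/2 = -(32 - 27)/2 = -½*5 = -5/2 ≈ -2.5000)
29*U - 22 = 29*(-5/2) - 22 = -145/2 - 22 = -189/2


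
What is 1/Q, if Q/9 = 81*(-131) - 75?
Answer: -1/96174 ≈ -1.0398e-5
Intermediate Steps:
Q = -96174 (Q = 9*(81*(-131) - 75) = 9*(-10611 - 75) = 9*(-10686) = -96174)
1/Q = 1/(-96174) = -1/96174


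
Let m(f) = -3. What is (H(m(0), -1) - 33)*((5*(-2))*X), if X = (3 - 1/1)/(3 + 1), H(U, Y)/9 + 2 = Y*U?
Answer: 120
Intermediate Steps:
H(U, Y) = -18 + 9*U*Y (H(U, Y) = -18 + 9*(Y*U) = -18 + 9*(U*Y) = -18 + 9*U*Y)
X = ½ (X = (3 - 1*1)/4 = (3 - 1)*(¼) = 2*(¼) = ½ ≈ 0.50000)
(H(m(0), -1) - 33)*((5*(-2))*X) = ((-18 + 9*(-3)*(-1)) - 33)*((5*(-2))*(½)) = ((-18 + 27) - 33)*(-10*½) = (9 - 33)*(-5) = -24*(-5) = 120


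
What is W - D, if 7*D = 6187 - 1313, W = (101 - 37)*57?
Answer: 20662/7 ≈ 2951.7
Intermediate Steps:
W = 3648 (W = 64*57 = 3648)
D = 4874/7 (D = (6187 - 1313)/7 = (⅐)*4874 = 4874/7 ≈ 696.29)
W - D = 3648 - 1*4874/7 = 3648 - 4874/7 = 20662/7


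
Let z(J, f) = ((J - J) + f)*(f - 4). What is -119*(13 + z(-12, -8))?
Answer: -12971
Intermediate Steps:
z(J, f) = f*(-4 + f) (z(J, f) = (0 + f)*(-4 + f) = f*(-4 + f))
-119*(13 + z(-12, -8)) = -119*(13 - 8*(-4 - 8)) = -119*(13 - 8*(-12)) = -119*(13 + 96) = -119*109 = -12971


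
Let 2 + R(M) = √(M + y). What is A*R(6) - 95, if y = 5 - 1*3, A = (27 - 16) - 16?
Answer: -85 - 10*√2 ≈ -99.142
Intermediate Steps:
A = -5 (A = 11 - 16 = -5)
y = 2 (y = 5 - 3 = 2)
R(M) = -2 + √(2 + M) (R(M) = -2 + √(M + 2) = -2 + √(2 + M))
A*R(6) - 95 = -5*(-2 + √(2 + 6)) - 95 = -5*(-2 + √8) - 95 = -5*(-2 + 2*√2) - 95 = (10 - 10*√2) - 95 = -85 - 10*√2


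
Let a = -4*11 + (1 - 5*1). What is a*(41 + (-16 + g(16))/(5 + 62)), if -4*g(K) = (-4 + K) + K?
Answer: -130752/67 ≈ -1951.5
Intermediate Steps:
g(K) = 1 - K/2 (g(K) = -((-4 + K) + K)/4 = -(-4 + 2*K)/4 = 1 - K/2)
a = -48 (a = -44 + (1 - 5) = -44 - 4 = -48)
a*(41 + (-16 + g(16))/(5 + 62)) = -48*(41 + (-16 + (1 - ½*16))/(5 + 62)) = -48*(41 + (-16 + (1 - 8))/67) = -48*(41 + (-16 - 7)*(1/67)) = -48*(41 - 23*1/67) = -48*(41 - 23/67) = -48*2724/67 = -130752/67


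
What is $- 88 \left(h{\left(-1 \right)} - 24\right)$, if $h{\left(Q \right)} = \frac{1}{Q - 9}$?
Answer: $\frac{10604}{5} \approx 2120.8$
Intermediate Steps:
$h{\left(Q \right)} = \frac{1}{-9 + Q}$
$- 88 \left(h{\left(-1 \right)} - 24\right) = - 88 \left(\frac{1}{-9 - 1} - 24\right) = - 88 \left(\frac{1}{-10} - 24\right) = - 88 \left(- \frac{1}{10} - 24\right) = \left(-88\right) \left(- \frac{241}{10}\right) = \frac{10604}{5}$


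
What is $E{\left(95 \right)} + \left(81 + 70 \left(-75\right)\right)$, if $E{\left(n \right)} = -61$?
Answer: $-5230$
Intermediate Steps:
$E{\left(95 \right)} + \left(81 + 70 \left(-75\right)\right) = -61 + \left(81 + 70 \left(-75\right)\right) = -61 + \left(81 - 5250\right) = -61 - 5169 = -5230$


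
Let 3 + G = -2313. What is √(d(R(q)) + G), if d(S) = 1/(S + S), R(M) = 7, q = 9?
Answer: I*√453922/14 ≈ 48.124*I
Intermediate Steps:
G = -2316 (G = -3 - 2313 = -2316)
d(S) = 1/(2*S)
√(d(R(q)) + G) = √((½)/7 - 2316) = √((½)*(⅐) - 2316) = √(1/14 - 2316) = √(-32423/14) = I*√453922/14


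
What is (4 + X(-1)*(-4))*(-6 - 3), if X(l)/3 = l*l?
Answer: 72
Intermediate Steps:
X(l) = 3*l² (X(l) = 3*(l*l) = 3*l²)
(4 + X(-1)*(-4))*(-6 - 3) = (4 + (3*(-1)²)*(-4))*(-6 - 3) = (4 + (3*1)*(-4))*(-9) = (4 + 3*(-4))*(-9) = (4 - 12)*(-9) = -8*(-9) = 72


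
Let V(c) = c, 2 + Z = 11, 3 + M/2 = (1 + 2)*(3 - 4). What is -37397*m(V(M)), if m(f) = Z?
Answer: -336573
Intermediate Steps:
M = -12 (M = -6 + 2*((1 + 2)*(3 - 4)) = -6 + 2*(3*(-1)) = -6 + 2*(-3) = -6 - 6 = -12)
Z = 9 (Z = -2 + 11 = 9)
m(f) = 9
-37397*m(V(M)) = -37397*9 = -336573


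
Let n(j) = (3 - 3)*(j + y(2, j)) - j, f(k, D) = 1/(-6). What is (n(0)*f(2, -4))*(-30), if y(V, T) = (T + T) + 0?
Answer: 0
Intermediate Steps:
y(V, T) = 2*T (y(V, T) = 2*T + 0 = 2*T)
f(k, D) = -⅙
n(j) = -j (n(j) = (3 - 3)*(j + 2*j) - j = 0*(3*j) - j = 0 - j = -j)
(n(0)*f(2, -4))*(-30) = (-1*0*(-⅙))*(-30) = (0*(-⅙))*(-30) = 0*(-30) = 0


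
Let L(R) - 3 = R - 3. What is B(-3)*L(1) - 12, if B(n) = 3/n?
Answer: -13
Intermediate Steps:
L(R) = R (L(R) = 3 + (R - 3) = 3 + (-3 + R) = R)
B(-3)*L(1) - 12 = (3/(-3))*1 - 12 = (3*(-⅓))*1 - 12 = -1*1 - 12 = -1 - 12 = -13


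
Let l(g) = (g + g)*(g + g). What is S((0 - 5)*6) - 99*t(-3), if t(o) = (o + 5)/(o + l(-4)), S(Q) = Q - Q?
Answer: -198/61 ≈ -3.2459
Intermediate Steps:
S(Q) = 0
l(g) = 4*g² (l(g) = (2*g)*(2*g) = 4*g²)
t(o) = (5 + o)/(64 + o) (t(o) = (o + 5)/(o + 4*(-4)²) = (5 + o)/(o + 4*16) = (5 + o)/(o + 64) = (5 + o)/(64 + o))
S((0 - 5)*6) - 99*t(-3) = 0 - 99*(5 - 3)/(64 - 3) = 0 - 99*2/61 = 0 - 198/61 = -198/61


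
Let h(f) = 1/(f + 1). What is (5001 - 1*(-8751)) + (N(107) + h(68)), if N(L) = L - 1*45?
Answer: 953167/69 ≈ 13814.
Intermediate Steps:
h(f) = 1/(1 + f)
N(L) = -45 + L (N(L) = L - 45 = -45 + L)
(5001 - 1*(-8751)) + (N(107) + h(68)) = (5001 - 1*(-8751)) + ((-45 + 107) + 1/(1 + 68)) = (5001 + 8751) + (62 + 1/69) = 13752 + (62 + 1/69) = 13752 + 4279/69 = 953167/69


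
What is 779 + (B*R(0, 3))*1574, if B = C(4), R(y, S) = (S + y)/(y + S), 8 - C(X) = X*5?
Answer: -18109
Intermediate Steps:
C(X) = 8 - 5*X (C(X) = 8 - X*5 = 8 - 5*X)
R(y, S) = 1 (R(y, S) = (S + y)/(S + y) = 1)
B = -12 (B = 8 - 5*4 = 8 - 20 = -12)
779 + (B*R(0, 3))*1574 = 779 - 12*1*1574 = 779 - 12*1574 = 779 - 18888 = -18109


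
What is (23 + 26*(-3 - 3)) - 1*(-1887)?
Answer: 1754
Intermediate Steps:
(23 + 26*(-3 - 3)) - 1*(-1887) = (23 + 26*(-6)) + 1887 = (23 - 156) + 1887 = -133 + 1887 = 1754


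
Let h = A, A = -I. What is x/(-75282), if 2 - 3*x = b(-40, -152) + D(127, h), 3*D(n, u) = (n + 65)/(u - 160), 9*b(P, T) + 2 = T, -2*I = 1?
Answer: -28010/324201933 ≈ -8.6397e-5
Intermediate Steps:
I = -½ (I = -½*1 = -½ ≈ -0.50000)
b(P, T) = -2/9 + T/9
A = ½ (A = -1*(-½) = ½ ≈ 0.50000)
h = ½ ≈ 0.50000
D(n, u) = (65 + n)/(3*(-160 + u)) (D(n, u) = ((n + 65)/(u - 160))/3 = ((65 + n)/(-160 + u))/3 = (65 + n)/(3*(-160 + u)))
x = 56020/8613 (x = ⅔ - ((-2/9 + (⅑)*(-152)) + (65 + 127)/(3*(-160 + ½)))/3 = ⅔ - ((-2/9 - 152/9) + (⅓)*192/(-319/2))/3 = ⅔ - (-154/9 + (⅓)*(-2/319)*192)/3 = ⅔ - (-154/9 - 128/319)/3 = ⅔ - ⅓*(-50278/2871) = ⅔ + 50278/8613 = 56020/8613 ≈ 6.5041)
x/(-75282) = (56020/8613)/(-75282) = (56020/8613)*(-1/75282) = -28010/324201933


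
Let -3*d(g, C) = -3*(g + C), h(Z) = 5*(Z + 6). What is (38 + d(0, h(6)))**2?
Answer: 9604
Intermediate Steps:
h(Z) = 30 + 5*Z (h(Z) = 5*(6 + Z) = 30 + 5*Z)
d(g, C) = C + g (d(g, C) = -(-1)*(g + C) = -(-1)*(C + g) = -(-3*C - 3*g)/3 = C + g)
(38 + d(0, h(6)))**2 = (38 + ((30 + 5*6) + 0))**2 = (38 + ((30 + 30) + 0))**2 = (38 + (60 + 0))**2 = (38 + 60)**2 = 98**2 = 9604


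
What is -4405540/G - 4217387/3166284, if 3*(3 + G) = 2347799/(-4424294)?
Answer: 37029157165798864861/26702188028076 ≈ 1.3867e+6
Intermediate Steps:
G = -42166445/13272882 (G = -3 + (2347799/(-4424294))/3 = -3 + (2347799*(-1/4424294))/3 = -3 + (⅓)*(-2347799/4424294) = -3 - 2347799/13272882 = -42166445/13272882 ≈ -3.1769)
-4405540/G - 4217387/3166284 = -4405540/(-42166445/13272882) - 4217387/3166284 = -4405540*(-13272882/42166445) - 4217387*1/3166284 = 11694842513256/8433289 - 4217387/3166284 = 37029157165798864861/26702188028076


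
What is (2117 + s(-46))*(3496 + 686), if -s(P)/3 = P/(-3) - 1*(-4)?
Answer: 8610738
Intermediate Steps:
s(P) = -12 + P (s(P) = -3*(P/(-3) - 1*(-4)) = -3*(P*(-⅓) + 4) = -3*(-P/3 + 4) = -3*(4 - P/3) = -12 + P)
(2117 + s(-46))*(3496 + 686) = (2117 + (-12 - 46))*(3496 + 686) = (2117 - 58)*4182 = 2059*4182 = 8610738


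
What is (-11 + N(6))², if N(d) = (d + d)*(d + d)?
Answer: 17689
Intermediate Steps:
N(d) = 4*d² (N(d) = (2*d)*(2*d) = 4*d²)
(-11 + N(6))² = (-11 + 4*6²)² = (-11 + 4*36)² = (-11 + 144)² = 133² = 17689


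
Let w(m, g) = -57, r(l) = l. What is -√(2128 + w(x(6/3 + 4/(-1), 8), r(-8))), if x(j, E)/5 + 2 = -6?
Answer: -√2071 ≈ -45.508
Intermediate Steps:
x(j, E) = -40 (x(j, E) = -10 + 5*(-6) = -10 - 30 = -40)
-√(2128 + w(x(6/3 + 4/(-1), 8), r(-8))) = -√(2128 - 57) = -√2071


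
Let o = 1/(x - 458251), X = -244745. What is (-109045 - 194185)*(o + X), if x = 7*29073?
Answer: 1890528107270223/25474 ≈ 7.4214e+10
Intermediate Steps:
x = 203511
o = -1/254740 (o = 1/(203511 - 458251) = 1/(-254740) = -1/254740 ≈ -3.9256e-6)
(-109045 - 194185)*(o + X) = (-109045 - 194185)*(-1/254740 - 244745) = -303230*(-62346341301/254740) = 1890528107270223/25474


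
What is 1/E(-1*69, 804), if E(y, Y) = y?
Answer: -1/69 ≈ -0.014493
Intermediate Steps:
1/E(-1*69, 804) = 1/(-1*69) = 1/(-69) = -1/69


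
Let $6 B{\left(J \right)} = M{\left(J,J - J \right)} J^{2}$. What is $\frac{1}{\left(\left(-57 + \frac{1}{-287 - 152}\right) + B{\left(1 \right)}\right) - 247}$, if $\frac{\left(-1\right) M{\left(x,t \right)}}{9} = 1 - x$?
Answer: $- \frac{439}{133457} \approx -0.0032894$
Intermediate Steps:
$M{\left(x,t \right)} = -9 + 9 x$ ($M{\left(x,t \right)} = - 9 \left(1 - x\right) = -9 + 9 x$)
$B{\left(J \right)} = \frac{J^{2} \left(-9 + 9 J\right)}{6}$ ($B{\left(J \right)} = \frac{\left(-9 + 9 J\right) J^{2}}{6} = \frac{J^{2} \left(-9 + 9 J\right)}{6}$)
$\frac{1}{\left(\left(-57 + \frac{1}{-287 - 152}\right) + B{\left(1 \right)}\right) - 247} = \frac{1}{\left(\left(-57 + \frac{1}{-287 - 152}\right) + \frac{3 \cdot 1^{2} \left(-1 + 1\right)}{2}\right) - 247} = \frac{1}{\left(\left(-57 + \frac{1}{-439}\right) + \frac{3}{2} \cdot 1 \cdot 0\right) - 247} = \frac{1}{\left(\left(-57 - \frac{1}{439}\right) + 0\right) - 247} = \frac{1}{\left(- \frac{25024}{439} + 0\right) - 247} = \frac{1}{- \frac{25024}{439} - 247} = \frac{1}{- \frac{133457}{439}} = - \frac{439}{133457}$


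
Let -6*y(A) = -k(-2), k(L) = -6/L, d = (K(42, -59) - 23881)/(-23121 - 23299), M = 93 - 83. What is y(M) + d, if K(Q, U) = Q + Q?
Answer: 47007/46420 ≈ 1.0126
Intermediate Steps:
K(Q, U) = 2*Q
M = 10
d = 23797/46420 (d = (2*42 - 23881)/(-23121 - 23299) = (84 - 23881)/(-46420) = -23797*(-1/46420) = 23797/46420 ≈ 0.51265)
y(A) = ½ (y(A) = -(-1)*(-6/(-2))/6 = -(-1)*(-6*(-½))/6 = -(-1)*3/6 = -⅙*(-3) = ½)
y(M) + d = ½ + 23797/46420 = 47007/46420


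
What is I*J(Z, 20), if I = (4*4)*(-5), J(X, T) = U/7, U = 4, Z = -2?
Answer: -320/7 ≈ -45.714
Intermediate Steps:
J(X, T) = 4/7
I = -80 (I = 16*(-5) = -80)
I*J(Z, 20) = -80*4/7 = -320/7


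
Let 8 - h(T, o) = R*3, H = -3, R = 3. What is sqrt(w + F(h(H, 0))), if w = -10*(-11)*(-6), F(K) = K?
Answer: I*sqrt(661) ≈ 25.71*I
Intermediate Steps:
h(T, o) = -1 (h(T, o) = 8 - 3*3 = 8 - 1*9 = 8 - 9 = -1)
w = -660 (w = 110*(-6) = -660)
sqrt(w + F(h(H, 0))) = sqrt(-660 - 1) = sqrt(-661) = I*sqrt(661)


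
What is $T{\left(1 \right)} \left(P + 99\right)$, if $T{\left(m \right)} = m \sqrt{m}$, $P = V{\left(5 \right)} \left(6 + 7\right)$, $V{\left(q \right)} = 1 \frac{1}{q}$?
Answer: $\frac{508}{5} \approx 101.6$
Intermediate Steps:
$V{\left(q \right)} = \frac{1}{q}$
$P = \frac{13}{5}$ ($P = \frac{6 + 7}{5} = \frac{1}{5} \cdot 13 = \frac{13}{5} \approx 2.6$)
$T{\left(m \right)} = m^{\frac{3}{2}}$
$T{\left(1 \right)} \left(P + 99\right) = 1^{\frac{3}{2}} \left(\frac{13}{5} + 99\right) = 1 \cdot \frac{508}{5} = \frac{508}{5}$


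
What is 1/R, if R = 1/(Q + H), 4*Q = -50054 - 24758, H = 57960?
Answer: 39257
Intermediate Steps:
Q = -18703 (Q = (-50054 - 24758)/4 = (¼)*(-74812) = -18703)
R = 1/39257 (R = 1/(-18703 + 57960) = 1/39257 ≈ 2.5473e-5)
1/R = 1/(1/39257) = 39257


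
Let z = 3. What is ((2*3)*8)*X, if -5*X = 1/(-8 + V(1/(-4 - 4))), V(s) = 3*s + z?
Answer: 384/215 ≈ 1.7860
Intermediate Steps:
V(s) = 3 + 3*s (V(s) = 3*s + 3 = 3 + 3*s)
X = 8/215 (X = -1/(5*(-8 + (3 + 3/(-4 - 4)))) = -1/(5*(-8 + (3 + 3/(-8)))) = -1/(5*(-8 + (3 + 3*(-⅛)))) = -1/(5*(-8 + (3 - 3/8))) = -1/(5*(-8 + 21/8)) = -1/(5*(-43/8)) = -⅕*(-8/43) = 8/215 ≈ 0.037209)
((2*3)*8)*X = ((2*3)*8)*(8/215) = (6*8)*(8/215) = 48*(8/215) = 384/215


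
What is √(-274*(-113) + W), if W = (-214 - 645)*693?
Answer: 5*I*√22573 ≈ 751.22*I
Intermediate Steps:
W = -595287 (W = -859*693 = -595287)
√(-274*(-113) + W) = √(-274*(-113) - 595287) = √(30962 - 595287) = √(-564325) = 5*I*√22573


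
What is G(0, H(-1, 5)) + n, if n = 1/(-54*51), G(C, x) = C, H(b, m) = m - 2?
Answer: -1/2754 ≈ -0.00036311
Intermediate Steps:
H(b, m) = -2 + m
n = -1/2754 (n = 1/(-2754) = -1/2754 ≈ -0.00036311)
G(0, H(-1, 5)) + n = 0 - 1/2754 = -1/2754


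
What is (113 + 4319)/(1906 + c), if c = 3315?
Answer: 4432/5221 ≈ 0.84888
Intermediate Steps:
(113 + 4319)/(1906 + c) = (113 + 4319)/(1906 + 3315) = 4432/5221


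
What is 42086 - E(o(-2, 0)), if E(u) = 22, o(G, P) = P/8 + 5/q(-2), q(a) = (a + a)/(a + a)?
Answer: 42064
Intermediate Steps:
q(a) = 1 (q(a) = (2*a)/((2*a)) = (2*a)*(1/(2*a)) = 1)
o(G, P) = 5 + P/8 (o(G, P) = P/8 + 5/1 = P*(⅛) + 5*1 = P/8 + 5 = 5 + P/8)
42086 - E(o(-2, 0)) = 42086 - 1*22 = 42086 - 22 = 42064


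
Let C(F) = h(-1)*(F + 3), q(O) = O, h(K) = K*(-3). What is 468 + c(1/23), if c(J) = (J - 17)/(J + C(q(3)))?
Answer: 38766/83 ≈ 467.06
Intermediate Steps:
h(K) = -3*K
C(F) = 9 + 3*F (C(F) = (-3*(-1))*(F + 3) = 3*(3 + F) = 9 + 3*F)
c(J) = (-17 + J)/(18 + J) (c(J) = (J - 17)/(J + (9 + 3*3)) = (-17 + J)/(J + (9 + 9)) = (-17 + J)/(J + 18) = (-17 + J)/(18 + J))
468 + c(1/23) = 468 + (-17 + 1/23)/(18 + 1/23) = 468 - 390/23/(415/23) = 468 + (23/415)*(-390/23) = 468 - 78/83 = 38766/83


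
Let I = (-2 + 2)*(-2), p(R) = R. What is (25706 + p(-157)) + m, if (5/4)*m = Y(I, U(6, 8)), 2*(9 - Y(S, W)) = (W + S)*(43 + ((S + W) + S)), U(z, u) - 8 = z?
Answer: 25237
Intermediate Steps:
U(z, u) = 8 + z
I = 0 (I = 0*(-2) = 0)
Y(S, W) = 9 - (S + W)*(43 + W + 2*S)/2 (Y(S, W) = 9 - (W + S)*(43 + ((S + W) + S))/2 = 9 - (S + W)*(43 + (W + 2*S))/2 = 9 - (S + W)*(43 + W + 2*S)/2)
m = -312 (m = 4*(9 - 1*0² - 43/2*0 - 43*(8 + 6)/2 - (8 + 6)²/2 - 3/2*0*(8 + 6))/5 = 4*(9 - 1*0 + 0 - 43/2*14 - ½*14² - 3/2*0*14)/5 = 4*(9 + 0 + 0 - 301 - ½*196 + 0)/5 = 4*(9 + 0 + 0 - 301 - 98 + 0)/5 = (⅘)*(-390) = -312)
(25706 + p(-157)) + m = (25706 - 157) - 312 = 25549 - 312 = 25237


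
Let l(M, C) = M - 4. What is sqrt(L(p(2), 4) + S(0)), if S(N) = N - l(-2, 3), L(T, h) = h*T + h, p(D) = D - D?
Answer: sqrt(10) ≈ 3.1623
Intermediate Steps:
l(M, C) = -4 + M
p(D) = 0
L(T, h) = h + T*h (L(T, h) = T*h + h = h + T*h)
S(N) = 6 + N (S(N) = N - (-4 - 2) = N - 1*(-6) = N + 6 = 6 + N)
sqrt(L(p(2), 4) + S(0)) = sqrt(4*(1 + 0) + (6 + 0)) = sqrt(4*1 + 6) = sqrt(4 + 6) = sqrt(10)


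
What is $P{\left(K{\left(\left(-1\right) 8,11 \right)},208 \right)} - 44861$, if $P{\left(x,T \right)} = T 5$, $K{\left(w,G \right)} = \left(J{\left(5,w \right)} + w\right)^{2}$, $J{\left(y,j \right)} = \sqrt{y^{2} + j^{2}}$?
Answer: $-43821$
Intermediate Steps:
$J{\left(y,j \right)} = \sqrt{j^{2} + y^{2}}$
$K{\left(w,G \right)} = \left(w + \sqrt{25 + w^{2}}\right)^{2}$ ($K{\left(w,G \right)} = \left(\sqrt{w^{2} + 5^{2}} + w\right)^{2} = \left(\sqrt{w^{2} + 25} + w\right)^{2} = \left(\sqrt{25 + w^{2}} + w\right)^{2} = \left(w + \sqrt{25 + w^{2}}\right)^{2}$)
$P{\left(x,T \right)} = 5 T$
$P{\left(K{\left(\left(-1\right) 8,11 \right)},208 \right)} - 44861 = 5 \cdot 208 - 44861 = 1040 - 44861 = -43821$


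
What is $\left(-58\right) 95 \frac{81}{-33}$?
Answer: $\frac{148770}{11} \approx 13525.0$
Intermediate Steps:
$\left(-58\right) 95 \frac{81}{-33} = - 5510 \cdot 81 \left(- \frac{1}{33}\right) = \left(-5510\right) \left(- \frac{27}{11}\right) = \frac{148770}{11}$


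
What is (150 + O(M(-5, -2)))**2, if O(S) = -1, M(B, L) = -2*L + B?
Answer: 22201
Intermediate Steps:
M(B, L) = B - 2*L
(150 + O(M(-5, -2)))**2 = (150 - 1)**2 = 149**2 = 22201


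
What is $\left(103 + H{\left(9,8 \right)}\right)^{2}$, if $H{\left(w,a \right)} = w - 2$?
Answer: $12100$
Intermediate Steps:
$H{\left(w,a \right)} = -2 + w$ ($H{\left(w,a \right)} = w - 2 = -2 + w$)
$\left(103 + H{\left(9,8 \right)}\right)^{2} = \left(103 + \left(-2 + 9\right)\right)^{2} = \left(103 + 7\right)^{2} = 110^{2} = 12100$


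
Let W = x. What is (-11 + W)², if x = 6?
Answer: 25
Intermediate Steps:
W = 6
(-11 + W)² = (-11 + 6)² = (-5)² = 25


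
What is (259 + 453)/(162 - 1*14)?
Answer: 178/37 ≈ 4.8108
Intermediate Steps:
(259 + 453)/(162 - 1*14) = 712/(162 - 14) = 712/148 = 712*(1/148) = 178/37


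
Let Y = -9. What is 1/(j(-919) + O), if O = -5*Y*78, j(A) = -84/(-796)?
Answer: 199/698511 ≈ 0.00028489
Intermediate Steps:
j(A) = 21/199 (j(A) = -84*(-1/796) = 21/199)
O = 3510 (O = -5*(-9)*78 = 45*78 = 3510)
1/(j(-919) + O) = 1/(21/199 + 3510) = 1/(698511/199) = 199/698511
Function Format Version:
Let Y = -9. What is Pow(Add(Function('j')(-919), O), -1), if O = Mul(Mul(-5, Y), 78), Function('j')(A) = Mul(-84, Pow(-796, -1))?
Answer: Rational(199, 698511) ≈ 0.00028489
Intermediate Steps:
Function('j')(A) = Rational(21, 199) (Function('j')(A) = Mul(-84, Rational(-1, 796)) = Rational(21, 199))
O = 3510 (O = Mul(Mul(-5, -9), 78) = Mul(45, 78) = 3510)
Pow(Add(Function('j')(-919), O), -1) = Pow(Add(Rational(21, 199), 3510), -1) = Pow(Rational(698511, 199), -1) = Rational(199, 698511)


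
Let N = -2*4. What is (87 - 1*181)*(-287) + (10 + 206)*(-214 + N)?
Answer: -20974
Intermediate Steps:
N = -8
(87 - 1*181)*(-287) + (10 + 206)*(-214 + N) = (87 - 1*181)*(-287) + (10 + 206)*(-214 - 8) = (87 - 181)*(-287) + 216*(-222) = -94*(-287) - 47952 = 26978 - 47952 = -20974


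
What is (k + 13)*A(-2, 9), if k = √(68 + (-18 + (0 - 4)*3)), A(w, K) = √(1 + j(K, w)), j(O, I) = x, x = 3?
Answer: 26 + 2*√38 ≈ 38.329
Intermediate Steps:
j(O, I) = 3
A(w, K) = 2 (A(w, K) = √(1 + 3) = √4 = 2)
k = √38 (k = √(68 + (-18 - 4*3)) = √(68 + (-18 - 12)) = √(68 - 30) = √38 ≈ 6.1644)
(k + 13)*A(-2, 9) = (√38 + 13)*2 = (13 + √38)*2 = 26 + 2*√38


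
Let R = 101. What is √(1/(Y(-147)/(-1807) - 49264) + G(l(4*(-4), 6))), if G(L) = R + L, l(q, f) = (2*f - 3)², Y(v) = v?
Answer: 65*√341364881424403/89019901 ≈ 13.491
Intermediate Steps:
l(q, f) = (-3 + 2*f)²
G(L) = 101 + L
√(1/(Y(-147)/(-1807) - 49264) + G(l(4*(-4), 6))) = √(1/(-147/(-1807) - 49264) + (101 + (-3 + 2*6)²)) = √(1/(-147*(-1/1807) - 49264) + (101 + (-3 + 12)²)) = √(1/(147/1807 - 49264) + (101 + 9²)) = √(1/(-89019901/1807) + (101 + 81)) = √(-1807/89019901 + 182) = √(16201620175/89019901) = 65*√341364881424403/89019901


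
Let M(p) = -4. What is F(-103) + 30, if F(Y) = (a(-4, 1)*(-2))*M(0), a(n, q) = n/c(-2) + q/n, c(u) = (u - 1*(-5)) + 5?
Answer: 24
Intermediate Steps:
c(u) = 10 + u (c(u) = (u + 5) + 5 = (5 + u) + 5 = 10 + u)
a(n, q) = n/8 + q/n (a(n, q) = n/(10 - 2) + q/n = n/8 + q/n)
F(Y) = -6 (F(Y) = (((⅛)*(-4) + 1/(-4))*(-2))*(-4) = ((-½ + 1*(-¼))*(-2))*(-4) = ((-½ - ¼)*(-2))*(-4) = -¾*(-2)*(-4) = (3/2)*(-4) = -6)
F(-103) + 30 = -6 + 30 = 24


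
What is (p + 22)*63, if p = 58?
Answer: 5040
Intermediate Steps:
(p + 22)*63 = (58 + 22)*63 = 80*63 = 5040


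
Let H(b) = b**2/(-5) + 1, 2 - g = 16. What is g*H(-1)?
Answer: -56/5 ≈ -11.200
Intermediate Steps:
g = -14 (g = 2 - 1*16 = 2 - 16 = -14)
H(b) = 1 - b**2/5 (H(b) = b**2*(-1/5) + 1 = -b**2/5 + 1 = 1 - b**2/5)
g*H(-1) = -14*(1 - 1/5*(-1)**2) = -14*(1 - 1/5*1) = -14*(1 - 1/5) = -14*4/5 = -56/5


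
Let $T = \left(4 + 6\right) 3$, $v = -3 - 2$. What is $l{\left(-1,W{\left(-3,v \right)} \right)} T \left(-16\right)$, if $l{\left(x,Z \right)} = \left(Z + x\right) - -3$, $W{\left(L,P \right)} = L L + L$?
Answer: $-3840$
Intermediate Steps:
$v = -5$
$W{\left(L,P \right)} = L + L^{2}$ ($W{\left(L,P \right)} = L^{2} + L = L + L^{2}$)
$l{\left(x,Z \right)} = 3 + Z + x$ ($l{\left(x,Z \right)} = \left(Z + x\right) + 3 = 3 + Z + x$)
$T = 30$ ($T = 10 \cdot 3 = 30$)
$l{\left(-1,W{\left(-3,v \right)} \right)} T \left(-16\right) = \left(3 - 3 \left(1 - 3\right) - 1\right) 30 \left(-16\right) = \left(3 - -6 - 1\right) 30 \left(-16\right) = \left(3 + 6 - 1\right) 30 \left(-16\right) = 8 \cdot 30 \left(-16\right) = 240 \left(-16\right) = -3840$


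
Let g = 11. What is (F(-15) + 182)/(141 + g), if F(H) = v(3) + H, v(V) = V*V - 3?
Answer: 173/152 ≈ 1.1382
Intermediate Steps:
v(V) = -3 + V**2 (v(V) = V**2 - 3 = -3 + V**2)
F(H) = 6 + H (F(H) = (-3 + 3**2) + H = (-3 + 9) + H = 6 + H)
(F(-15) + 182)/(141 + g) = ((6 - 15) + 182)/(141 + 11) = (-9 + 182)/152 = 173*(1/152) = 173/152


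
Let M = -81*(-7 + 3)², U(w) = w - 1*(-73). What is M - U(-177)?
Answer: -1192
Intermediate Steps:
U(w) = 73 + w (U(w) = w + 73 = 73 + w)
M = -1296 (M = -81*(-4)² = -81*16 = -1296)
M - U(-177) = -1296 - (73 - 177) = -1296 - 1*(-104) = -1296 + 104 = -1192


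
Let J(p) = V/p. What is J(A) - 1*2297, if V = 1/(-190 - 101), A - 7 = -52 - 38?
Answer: -55479440/24153 ≈ -2297.0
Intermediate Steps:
A = -83 (A = 7 + (-52 - 38) = 7 - 90 = -83)
V = -1/291 (V = 1/(-291) = -1/291 ≈ -0.0034364)
J(p) = -1/(291*p)
J(A) - 1*2297 = -1/291/(-83) - 1*2297 = -1/291*(-1/83) - 2297 = 1/24153 - 2297 = -55479440/24153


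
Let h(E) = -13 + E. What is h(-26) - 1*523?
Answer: -562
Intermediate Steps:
h(-26) - 1*523 = (-13 - 26) - 1*523 = -39 - 523 = -562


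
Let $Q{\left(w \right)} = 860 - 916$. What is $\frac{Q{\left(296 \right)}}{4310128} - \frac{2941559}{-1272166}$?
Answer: $\frac{396200767758}{171349946789} \approx 2.3122$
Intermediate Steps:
$Q{\left(w \right)} = -56$ ($Q{\left(w \right)} = 860 - 916 = -56$)
$\frac{Q{\left(296 \right)}}{4310128} - \frac{2941559}{-1272166} = - \frac{56}{4310128} - \frac{2941559}{-1272166} = \left(-56\right) \frac{1}{4310128} - - \frac{2941559}{1272166} = - \frac{7}{538766} + \frac{2941559}{1272166} = \frac{396200767758}{171349946789}$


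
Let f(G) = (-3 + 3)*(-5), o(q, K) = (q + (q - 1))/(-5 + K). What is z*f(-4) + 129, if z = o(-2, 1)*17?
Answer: 129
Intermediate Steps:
o(q, K) = (-1 + 2*q)/(-5 + K) (o(q, K) = (q + (-1 + q))/(-5 + K) = (-1 + 2*q)/(-5 + K))
z = 85/4 (z = ((-1 + 2*(-2))/(-5 + 1))*17 = ((-1 - 4)/(-4))*17 = -¼*(-5)*17 = (5/4)*17 = 85/4 ≈ 21.250)
f(G) = 0 (f(G) = 0*(-5) = 0)
z*f(-4) + 129 = (85/4)*0 + 129 = 0 + 129 = 129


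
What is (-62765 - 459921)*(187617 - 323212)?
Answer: 70873608170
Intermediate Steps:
(-62765 - 459921)*(187617 - 323212) = -522686*(-135595) = 70873608170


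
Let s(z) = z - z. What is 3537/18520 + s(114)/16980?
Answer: 3537/18520 ≈ 0.19098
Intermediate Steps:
s(z) = 0
3537/18520 + s(114)/16980 = 3537/18520 + 0/16980 = 3537*(1/18520) + 0*(1/16980) = 3537/18520 + 0 = 3537/18520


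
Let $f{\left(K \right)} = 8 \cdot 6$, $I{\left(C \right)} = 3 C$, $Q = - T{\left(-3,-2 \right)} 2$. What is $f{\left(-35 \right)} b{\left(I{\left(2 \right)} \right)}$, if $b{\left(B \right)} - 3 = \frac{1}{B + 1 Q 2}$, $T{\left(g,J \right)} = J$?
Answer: $\frac{1032}{7} \approx 147.43$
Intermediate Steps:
$Q = 4$ ($Q = \left(-1\right) \left(-2\right) 2 = 2 \cdot 2 = 4$)
$b{\left(B \right)} = 3 + \frac{1}{8 + B}$ ($b{\left(B \right)} = 3 + \frac{1}{B + 1 \cdot 4 \cdot 2} = 3 + \frac{1}{B + 4 \cdot 2} = 3 + \frac{1}{B + 8} = 3 + \frac{1}{8 + B}$)
$f{\left(K \right)} = 48$
$f{\left(-35 \right)} b{\left(I{\left(2 \right)} \right)} = 48 \frac{25 + 3 \cdot 3 \cdot 2}{8 + 3 \cdot 2} = 48 \frac{25 + 3 \cdot 6}{8 + 6} = 48 \frac{25 + 18}{14} = 48 \cdot \frac{1}{14} \cdot 43 = 48 \cdot \frac{43}{14} = \frac{1032}{7}$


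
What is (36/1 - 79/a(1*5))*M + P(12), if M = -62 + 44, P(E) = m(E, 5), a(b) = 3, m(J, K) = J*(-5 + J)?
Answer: -90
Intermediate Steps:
P(E) = E*(-5 + E)
M = -18
(36/1 - 79/a(1*5))*M + P(12) = (36/1 - 79/3)*(-18) + 12*(-5 + 12) = (36*1 - 79*⅓)*(-18) + 12*7 = (36 - 79/3)*(-18) + 84 = (29/3)*(-18) + 84 = -174 + 84 = -90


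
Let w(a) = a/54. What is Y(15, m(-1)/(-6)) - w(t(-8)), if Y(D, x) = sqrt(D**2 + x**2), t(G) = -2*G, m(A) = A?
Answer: -8/27 + sqrt(8101)/6 ≈ 14.705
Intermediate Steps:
w(a) = a/54 (w(a) = a*(1/54) = a/54)
Y(15, m(-1)/(-6)) - w(t(-8)) = sqrt(15**2 + (-1/(-6))**2) - (-2*(-8))/54 = sqrt(225 + (-1*(-1/6))**2) - 16/54 = sqrt(225 + (1/6)**2) - 1*8/27 = sqrt(225 + 1/36) - 8/27 = sqrt(8101/36) - 8/27 = sqrt(8101)/6 - 8/27 = -8/27 + sqrt(8101)/6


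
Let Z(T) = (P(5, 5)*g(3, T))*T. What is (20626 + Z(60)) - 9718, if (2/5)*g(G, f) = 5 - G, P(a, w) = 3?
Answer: 11808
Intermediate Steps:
g(G, f) = 25/2 - 5*G/2 (g(G, f) = 5*(5 - G)/2 = 25/2 - 5*G/2)
Z(T) = 15*T (Z(T) = (3*(25/2 - 5/2*3))*T = (3*(25/2 - 15/2))*T = (3*5)*T = 15*T)
(20626 + Z(60)) - 9718 = (20626 + 15*60) - 9718 = (20626 + 900) - 9718 = 21526 - 9718 = 11808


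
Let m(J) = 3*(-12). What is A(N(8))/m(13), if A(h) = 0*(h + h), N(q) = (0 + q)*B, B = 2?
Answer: 0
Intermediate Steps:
N(q) = 2*q (N(q) = (0 + q)*2 = q*2 = 2*q)
m(J) = -36
A(h) = 0 (A(h) = 0*(2*h) = 0)
A(N(8))/m(13) = 0/(-36) = 0*(-1/36) = 0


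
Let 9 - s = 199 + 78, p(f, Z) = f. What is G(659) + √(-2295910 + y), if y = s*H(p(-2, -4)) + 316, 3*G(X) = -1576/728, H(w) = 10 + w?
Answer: -197/273 + I*√2297738 ≈ -0.72161 + 1515.8*I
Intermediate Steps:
G(X) = -197/273 (G(X) = (-1576/728)/3 = (-1576*1/728)/3 = (⅓)*(-197/91) = -197/273)
s = -268 (s = 9 - (199 + 78) = 9 - 1*277 = 9 - 277 = -268)
y = -1828 (y = -268*(10 - 2) + 316 = -268*8 + 316 = -2144 + 316 = -1828)
G(659) + √(-2295910 + y) = -197/273 + √(-2295910 - 1828) = -197/273 + √(-2297738) = -197/273 + I*√2297738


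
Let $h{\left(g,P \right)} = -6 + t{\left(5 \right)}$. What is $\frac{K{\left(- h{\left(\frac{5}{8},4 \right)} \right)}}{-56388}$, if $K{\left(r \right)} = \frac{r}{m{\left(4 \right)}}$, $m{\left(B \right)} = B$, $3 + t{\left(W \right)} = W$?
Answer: $- \frac{1}{56388} \approx -1.7734 \cdot 10^{-5}$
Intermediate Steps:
$t{\left(W \right)} = -3 + W$
$h{\left(g,P \right)} = -4$ ($h{\left(g,P \right)} = -6 + \left(-3 + 5\right) = -6 + 2 = -4$)
$K{\left(r \right)} = \frac{r}{4}$
$\frac{K{\left(- h{\left(\frac{5}{8},4 \right)} \right)}}{-56388} = \frac{\frac{1}{4} \left(\left(-1\right) \left(-4\right)\right)}{-56388} = \frac{1}{4} \cdot 4 \left(- \frac{1}{56388}\right) = 1 \left(- \frac{1}{56388}\right) = - \frac{1}{56388}$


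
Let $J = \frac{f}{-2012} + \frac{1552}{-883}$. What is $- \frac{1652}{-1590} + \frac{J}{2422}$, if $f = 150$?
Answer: $\frac{1775810214541}{1710408916020} \approx 1.0382$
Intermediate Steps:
$J = - \frac{1627537}{888298}$ ($J = \frac{150}{-2012} + \frac{1552}{-883} = 150 \left(- \frac{1}{2012}\right) + 1552 \left(- \frac{1}{883}\right) = - \frac{75}{1006} - \frac{1552}{883} = - \frac{1627537}{888298} \approx -1.8322$)
$- \frac{1652}{-1590} + \frac{J}{2422} = - \frac{1652}{-1590} - \frac{1627537}{888298 \cdot 2422} = \left(-1652\right) \left(- \frac{1}{1590}\right) - \frac{1627537}{2151457756} = \frac{826}{795} - \frac{1627537}{2151457756} = \frac{1775810214541}{1710408916020}$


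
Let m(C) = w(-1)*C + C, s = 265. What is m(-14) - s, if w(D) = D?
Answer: -265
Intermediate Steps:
m(C) = 0 (m(C) = -C + C = 0)
m(-14) - s = 0 - 1*265 = 0 - 265 = -265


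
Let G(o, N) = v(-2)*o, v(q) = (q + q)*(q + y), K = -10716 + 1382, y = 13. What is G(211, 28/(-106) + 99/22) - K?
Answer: 50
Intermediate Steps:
K = -9334
v(q) = 2*q*(13 + q) (v(q) = (q + q)*(q + 13) = (2*q)*(13 + q) = 2*q*(13 + q))
G(o, N) = -44*o (G(o, N) = (2*(-2)*(13 - 2))*o = (2*(-2)*11)*o = -44*o)
G(211, 28/(-106) + 99/22) - K = -44*211 - 1*(-9334) = -9284 + 9334 = 50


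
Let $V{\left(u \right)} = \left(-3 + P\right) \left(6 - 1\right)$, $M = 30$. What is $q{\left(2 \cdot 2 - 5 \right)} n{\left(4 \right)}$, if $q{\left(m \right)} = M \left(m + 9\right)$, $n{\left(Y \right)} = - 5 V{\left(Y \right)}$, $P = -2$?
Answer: $30000$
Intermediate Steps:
$V{\left(u \right)} = -25$ ($V{\left(u \right)} = \left(-3 - 2\right) \left(6 - 1\right) = \left(-5\right) 5 = -25$)
$n{\left(Y \right)} = 125$ ($n{\left(Y \right)} = \left(-5\right) \left(-25\right) = 125$)
$q{\left(m \right)} = 270 + 30 m$ ($q{\left(m \right)} = 30 \left(m + 9\right) = 30 \left(9 + m\right) = 270 + 30 m$)
$q{\left(2 \cdot 2 - 5 \right)} n{\left(4 \right)} = \left(270 + 30 \left(2 \cdot 2 - 5\right)\right) 125 = \left(270 + 30 \left(4 - 5\right)\right) 125 = \left(270 + 30 \left(-1\right)\right) 125 = \left(270 - 30\right) 125 = 240 \cdot 125 = 30000$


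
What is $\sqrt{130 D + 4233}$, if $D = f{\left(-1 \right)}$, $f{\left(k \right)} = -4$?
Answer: $\sqrt{3713} \approx 60.934$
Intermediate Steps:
$D = -4$
$\sqrt{130 D + 4233} = \sqrt{130 \left(-4\right) + 4233} = \sqrt{-520 + 4233} = \sqrt{3713}$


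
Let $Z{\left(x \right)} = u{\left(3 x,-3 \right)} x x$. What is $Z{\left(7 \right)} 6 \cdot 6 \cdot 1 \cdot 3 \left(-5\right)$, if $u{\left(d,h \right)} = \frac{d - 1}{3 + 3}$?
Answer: $-88200$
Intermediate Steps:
$u{\left(d,h \right)} = - \frac{1}{6} + \frac{d}{6}$ ($u{\left(d,h \right)} = \frac{-1 + d}{6} = \left(-1 + d\right) \frac{1}{6} = - \frac{1}{6} + \frac{d}{6}$)
$Z{\left(x \right)} = x^{2} \left(- \frac{1}{6} + \frac{x}{2}\right)$ ($Z{\left(x \right)} = \left(- \frac{1}{6} + \frac{3 x}{6}\right) x x = \left(- \frac{1}{6} + \frac{x}{2}\right) x x = x \left(- \frac{1}{6} + \frac{x}{2}\right) x = x^{2} \left(- \frac{1}{6} + \frac{x}{2}\right)$)
$Z{\left(7 \right)} 6 \cdot 6 \cdot 1 \cdot 3 \left(-5\right) = \frac{7^{2} \left(-1 + 3 \cdot 7\right)}{6} \cdot 6 \cdot 6 \cdot 1 \cdot 3 \left(-5\right) = \frac{1}{6} \cdot 49 \left(-1 + 21\right) 36 \cdot 1 \left(-15\right) = \frac{1}{6} \cdot 49 \cdot 20 \cdot 36 \left(-15\right) = \frac{490}{3} \cdot 36 \left(-15\right) = 5880 \left(-15\right) = -88200$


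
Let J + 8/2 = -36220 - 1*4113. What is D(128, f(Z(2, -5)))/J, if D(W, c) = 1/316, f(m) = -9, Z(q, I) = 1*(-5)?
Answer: -1/12746492 ≈ -7.8453e-8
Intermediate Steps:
Z(q, I) = -5
D(W, c) = 1/316
J = -40337 (J = -4 + (-36220 - 1*4113) = -4 + (-36220 - 4113) = -4 - 40333 = -40337)
D(128, f(Z(2, -5)))/J = (1/316)/(-40337) = (1/316)*(-1/40337) = -1/12746492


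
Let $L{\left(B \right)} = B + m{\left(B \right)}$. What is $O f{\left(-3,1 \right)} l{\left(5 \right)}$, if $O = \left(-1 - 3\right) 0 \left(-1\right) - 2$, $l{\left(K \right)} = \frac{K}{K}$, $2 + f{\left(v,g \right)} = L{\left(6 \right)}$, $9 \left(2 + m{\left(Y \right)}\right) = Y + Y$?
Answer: $- \frac{20}{3} \approx -6.6667$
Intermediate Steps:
$m{\left(Y \right)} = -2 + \frac{2 Y}{9}$ ($m{\left(Y \right)} = -2 + \frac{Y + Y}{9} = -2 + \frac{2 Y}{9}$)
$L{\left(B \right)} = -2 + \frac{11 B}{9}$ ($L{\left(B \right)} = B + \left(-2 + \frac{2 B}{9}\right) = -2 + \frac{11 B}{9}$)
$f{\left(v,g \right)} = \frac{10}{3}$ ($f{\left(v,g \right)} = -2 + \left(-2 + \frac{11}{9} \cdot 6\right) = -2 + \left(-2 + \frac{22}{3}\right) = -2 + \frac{16}{3} = \frac{10}{3}$)
$l{\left(K \right)} = 1$
$O = -2$ ($O = \left(-4\right) 0 \left(-1\right) - 2 = 0 \left(-1\right) - 2 = 0 - 2 = -2$)
$O f{\left(-3,1 \right)} l{\left(5 \right)} = \left(-2\right) \frac{10}{3} \cdot 1 = \left(- \frac{20}{3}\right) 1 = - \frac{20}{3}$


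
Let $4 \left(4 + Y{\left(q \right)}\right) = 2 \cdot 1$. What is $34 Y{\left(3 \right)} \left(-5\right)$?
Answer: $595$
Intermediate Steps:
$Y{\left(q \right)} = - \frac{7}{2}$ ($Y{\left(q \right)} = -4 + \frac{2 \cdot 1}{4} = -4 + \frac{1}{4} \cdot 2 = -4 + \frac{1}{2} = - \frac{7}{2}$)
$34 Y{\left(3 \right)} \left(-5\right) = 34 \left(- \frac{7}{2}\right) \left(-5\right) = \left(-119\right) \left(-5\right) = 595$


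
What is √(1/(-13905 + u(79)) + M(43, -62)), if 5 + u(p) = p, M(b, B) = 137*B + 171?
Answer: I*√1592161291034/13831 ≈ 91.23*I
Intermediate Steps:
M(b, B) = 171 + 137*B
u(p) = -5 + p
√(1/(-13905 + u(79)) + M(43, -62)) = √(1/(-13905 + (-5 + 79)) + (171 + 137*(-62))) = √(1/(-13905 + 74) + (171 - 8494)) = √(1/(-13831) - 8323) = √(-1/13831 - 8323) = √(-115115414/13831) = I*√1592161291034/13831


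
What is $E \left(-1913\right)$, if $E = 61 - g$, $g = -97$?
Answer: $-302254$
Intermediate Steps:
$E = 158$ ($E = 61 - -97 = 61 + 97 = 158$)
$E \left(-1913\right) = 158 \left(-1913\right) = -302254$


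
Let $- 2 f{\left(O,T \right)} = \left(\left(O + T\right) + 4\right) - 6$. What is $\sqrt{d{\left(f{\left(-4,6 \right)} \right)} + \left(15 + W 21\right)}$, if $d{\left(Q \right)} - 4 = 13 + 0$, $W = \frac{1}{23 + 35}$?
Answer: $\frac{\sqrt{108866}}{58} \approx 5.6888$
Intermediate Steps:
$W = \frac{1}{58} \approx 0.017241$
$f{\left(O,T \right)} = 1 - \frac{O}{2} - \frac{T}{2}$ ($f{\left(O,T \right)} = - \frac{\left(\left(O + T\right) + 4\right) - 6}{2} = - \frac{\left(4 + O + T\right) - 6}{2} = - \frac{-2 + O + T}{2} = 1 - \frac{O}{2} - \frac{T}{2}$)
$d{\left(Q \right)} = 17$ ($d{\left(Q \right)} = 4 + \left(13 + 0\right) = 4 + 13 = 17$)
$\sqrt{d{\left(f{\left(-4,6 \right)} \right)} + \left(15 + W 21\right)} = \sqrt{17 + \left(15 + \frac{1}{58} \cdot 21\right)} = \sqrt{17 + \left(15 + \frac{21}{58}\right)} = \sqrt{17 + \frac{891}{58}} = \sqrt{\frac{1877}{58}} = \frac{\sqrt{108866}}{58}$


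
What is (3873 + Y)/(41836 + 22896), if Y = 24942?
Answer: 28815/64732 ≈ 0.44514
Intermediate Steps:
(3873 + Y)/(41836 + 22896) = (3873 + 24942)/(41836 + 22896) = 28815/64732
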